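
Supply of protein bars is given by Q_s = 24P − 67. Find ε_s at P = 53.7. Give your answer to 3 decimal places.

1.055

At P = 53.7, Q_s = 1221.80.
dQ_s/dP = 24.
ε_s = (dQ_s/dP)(P/Q_s) = (24)(53.7/1221.80).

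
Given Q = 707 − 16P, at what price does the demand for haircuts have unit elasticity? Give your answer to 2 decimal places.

For linear demand Q = a − bP, ε = −bP/(a − bP). |ε| = 1 when bP = a − bP, i.e. P = a/(2b).
P = 707/(2·16) = 707/32 = 22.0938.

22.09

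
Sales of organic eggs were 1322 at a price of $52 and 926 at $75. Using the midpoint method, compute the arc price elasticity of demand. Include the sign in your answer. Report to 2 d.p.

-0.97

ΔQ = 926 − 1322 = -396; ΔP = 75 − 52 = 23.
Midpoints: P̄ = 63.50, Q̄ = 1124.0.
ε = (ΔQ/ΔP)(P̄/Q̄) = (-396/23)(63.50/1124.0).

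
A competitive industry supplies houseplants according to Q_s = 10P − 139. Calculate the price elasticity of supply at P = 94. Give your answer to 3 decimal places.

1.174

At P = 94, Q_s = 801.
dQ_s/dP = 10.
ε_s = (dQ_s/dP)(P/Q_s) = (10)(94/801).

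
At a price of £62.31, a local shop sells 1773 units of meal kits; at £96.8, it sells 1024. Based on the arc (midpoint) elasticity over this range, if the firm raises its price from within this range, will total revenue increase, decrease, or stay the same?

decrease

Arc ε = (-749/34.49)(79.56/1398.5) ≈ -1.235.
|ε| = 1.24 > 1, so demand is elastic. A price rise therefore reduces total revenue.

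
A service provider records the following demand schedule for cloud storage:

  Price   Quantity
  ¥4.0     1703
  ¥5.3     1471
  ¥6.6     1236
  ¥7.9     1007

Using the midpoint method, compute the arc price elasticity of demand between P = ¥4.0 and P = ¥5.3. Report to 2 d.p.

At P = 4.0, Q = 1703; at P = 5.3, Q = 1471.
ΔQ = -232, ΔP = 1.3. Midpoints: P̄ = 4.65, Q̄ = 1587.0.
ε = (ΔQ/ΔP)(P̄/Q̄) = (-232/1.3)(4.65/1587.0).

-0.52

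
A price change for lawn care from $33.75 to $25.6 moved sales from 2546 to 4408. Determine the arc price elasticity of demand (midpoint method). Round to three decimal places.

-1.950

ΔQ = 4408 − 2546 = 1862; ΔP = 25.6 − 33.75 = -8.15.
Midpoints: P̄ = 29.68, Q̄ = 3477.0.
ε = (ΔQ/ΔP)(P̄/Q̄) = (1862/-8.15)(29.68/3477.0).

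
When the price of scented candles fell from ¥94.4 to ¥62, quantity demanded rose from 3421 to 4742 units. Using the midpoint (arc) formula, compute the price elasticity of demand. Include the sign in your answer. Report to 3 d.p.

ΔQ = 4742 − 3421 = 1321; ΔP = 62 − 94.4 = -32.4.
Midpoints: P̄ = 78.20, Q̄ = 4081.5.
ε = (ΔQ/ΔP)(P̄/Q̄) = (1321/-32.4)(78.20/4081.5).

-0.781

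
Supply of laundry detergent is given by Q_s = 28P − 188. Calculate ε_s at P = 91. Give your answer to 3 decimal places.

1.080

At P = 91, Q_s = 2360.
dQ_s/dP = 28.
ε_s = (dQ_s/dP)(P/Q_s) = (28)(91/2360).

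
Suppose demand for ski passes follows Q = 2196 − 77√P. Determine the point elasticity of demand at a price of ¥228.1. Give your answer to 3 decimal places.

-0.563

At P = 228.1, Q = 1033.071.
dQ/dP = −77/(2√P) = -2.549.
ε = (dQ/dP)(P/Q) = (-2.549)(228.1/1033.071).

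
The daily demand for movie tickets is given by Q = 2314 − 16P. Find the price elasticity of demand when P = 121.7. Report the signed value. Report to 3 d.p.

At P = 121.7, Q = 366.800.
dQ/dP = −16.
ε = (dQ/dP)(P/Q) = (-16)(121.7/366.800).
|ε| > 1, so demand is elastic at this price.

-5.309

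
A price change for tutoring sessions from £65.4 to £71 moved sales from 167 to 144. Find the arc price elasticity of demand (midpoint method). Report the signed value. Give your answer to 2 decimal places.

-1.80

ΔQ = 144 − 167 = -23; ΔP = 71 − 65.4 = 5.6.
Midpoints: P̄ = 68.20, Q̄ = 155.5.
ε = (ΔQ/ΔP)(P̄/Q̄) = (-23/5.6)(68.20/155.5).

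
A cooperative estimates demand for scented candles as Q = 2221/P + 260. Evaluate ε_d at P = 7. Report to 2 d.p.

-0.55

At P = 7, Q = 577.286.
dQ/dP = −2221/P² = -45.327.
ε = (dQ/dP)(P/Q) = (-45.327)(7/577.286).
|ε| < 1, so demand is inelastic at this price.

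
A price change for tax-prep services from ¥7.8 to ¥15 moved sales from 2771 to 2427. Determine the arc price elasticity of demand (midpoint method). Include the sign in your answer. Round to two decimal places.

-0.21

ΔQ = 2427 − 2771 = -344; ΔP = 15 − 7.8 = 7.2.
Midpoints: P̄ = 11.40, Q̄ = 2599.0.
ε = (ΔQ/ΔP)(P̄/Q̄) = (-344/7.2)(11.40/2599.0).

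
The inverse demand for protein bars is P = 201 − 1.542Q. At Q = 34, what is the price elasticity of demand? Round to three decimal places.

At Q = 34, P = 201 − 1.542(34) = 148.57.
dP/dQ = −1.542, so dQ/dP = 1/(−1.542) = -0.649.
ε = (dQ/dP)(P/Q) = (-0.649)(148.57/34).

-2.834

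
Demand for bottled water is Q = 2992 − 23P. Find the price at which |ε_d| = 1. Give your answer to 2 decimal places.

65.04

For linear demand Q = a − bP, ε = −bP/(a − bP). |ε| = 1 when bP = a − bP, i.e. P = a/(2b).
P = 2992/(2·23) = 2992/46 = 65.0435.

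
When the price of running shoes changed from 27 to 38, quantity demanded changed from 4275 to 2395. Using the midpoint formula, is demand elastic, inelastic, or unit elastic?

elastic

Arc ε ≈ -1.666.
|ε| = 1.67 > 1.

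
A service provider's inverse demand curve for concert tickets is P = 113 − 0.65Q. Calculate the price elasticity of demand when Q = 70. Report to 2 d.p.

At Q = 70, P = 113 − 0.65(70) = 67.50.
dP/dQ = −0.65, so dQ/dP = 1/(−0.65) = -1.538.
ε = (dQ/dP)(P/Q) = (-1.538)(67.50/70).

-1.48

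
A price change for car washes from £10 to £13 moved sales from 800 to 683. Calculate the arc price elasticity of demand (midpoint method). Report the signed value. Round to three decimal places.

ΔQ = 683 − 800 = -117; ΔP = 13 − 10 = 3.
Midpoints: P̄ = 11.50, Q̄ = 741.5.
ε = (ΔQ/ΔP)(P̄/Q̄) = (-117/3)(11.50/741.5).

-0.605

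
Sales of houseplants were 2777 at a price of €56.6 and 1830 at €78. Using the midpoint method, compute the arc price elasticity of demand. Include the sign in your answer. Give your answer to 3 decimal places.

ΔQ = 1830 − 2777 = -947; ΔP = 78 − 56.6 = 21.4.
Midpoints: P̄ = 67.30, Q̄ = 2303.5.
ε = (ΔQ/ΔP)(P̄/Q̄) = (-947/21.4)(67.30/2303.5).

-1.293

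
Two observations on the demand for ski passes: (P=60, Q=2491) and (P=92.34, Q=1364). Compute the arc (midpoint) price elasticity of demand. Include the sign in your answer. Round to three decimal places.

-1.377

ΔQ = 1364 − 2491 = -1127; ΔP = 92.34 − 60 = 32.34.
Midpoints: P̄ = 76.17, Q̄ = 1927.5.
ε = (ΔQ/ΔP)(P̄/Q̄) = (-1127/32.34)(76.17/1927.5).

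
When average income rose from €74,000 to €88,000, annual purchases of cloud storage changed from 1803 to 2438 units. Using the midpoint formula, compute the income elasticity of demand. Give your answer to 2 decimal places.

1.73

ΔQ = 635, ΔI = 14000. Midpoints: Ī = 81,000, Q̄ = 2120.5.
ε_I = (ΔQ/ΔI)(Ī/Q̄) = (635/14000)(81000/2120.5).
ε_I > 0, so the good is normal.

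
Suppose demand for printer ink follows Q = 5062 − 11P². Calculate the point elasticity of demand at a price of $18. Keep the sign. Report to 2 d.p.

At P = 18, Q = 1498.
dQ/dP = −22P = -396.
ε = (dQ/dP)(P/Q) = (-396)(18/1498).
|ε| > 1, so demand is elastic at this price.

-4.76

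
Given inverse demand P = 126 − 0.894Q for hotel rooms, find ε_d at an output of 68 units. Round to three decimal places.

-1.073

At Q = 68, P = 126 − 0.894(68) = 65.21.
dP/dQ = −0.894, so dQ/dP = 1/(−0.894) = -1.119.
ε = (dQ/dP)(P/Q) = (-1.119)(65.21/68).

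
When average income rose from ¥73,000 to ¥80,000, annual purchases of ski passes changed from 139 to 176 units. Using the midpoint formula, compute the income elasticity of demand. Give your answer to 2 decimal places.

ΔQ = 37, ΔI = 7000. Midpoints: Ī = 76,500, Q̄ = 157.5.
ε_I = (ΔQ/ΔI)(Ī/Q̄) = (37/7000)(76500/157.5).
ε_I > 0, so the good is normal.

2.57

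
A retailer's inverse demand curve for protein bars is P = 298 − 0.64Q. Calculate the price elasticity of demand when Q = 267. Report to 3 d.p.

At Q = 267, P = 298 − 0.64(267) = 127.12.
dP/dQ = −0.64, so dQ/dP = 1/(−0.64) = -1.562.
ε = (dQ/dP)(P/Q) = (-1.562)(127.12/267).

-0.744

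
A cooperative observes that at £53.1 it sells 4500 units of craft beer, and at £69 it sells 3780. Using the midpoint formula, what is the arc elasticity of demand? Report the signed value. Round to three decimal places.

-0.668

ΔQ = 3780 − 4500 = -720; ΔP = 69 − 53.1 = 15.9.
Midpoints: P̄ = 61.05, Q̄ = 4140.0.
ε = (ΔQ/ΔP)(P̄/Q̄) = (-720/15.9)(61.05/4140.0).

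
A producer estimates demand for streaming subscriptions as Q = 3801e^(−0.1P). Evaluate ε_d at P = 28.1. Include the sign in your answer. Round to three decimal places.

-2.810

At P = 28.1, Q = 228.839.
dQ/dP = −0.1·3801e^(−0.1P) = −0.1Q = -22.884.
ε = (dQ/dP)(P/Q) = (-22.884)(28.1/228.839).
|ε| > 1, so demand is elastic at this price.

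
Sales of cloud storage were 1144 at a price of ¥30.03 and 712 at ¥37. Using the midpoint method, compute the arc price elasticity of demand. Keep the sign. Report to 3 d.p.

-2.238

ΔQ = 712 − 1144 = -432; ΔP = 37 − 30.03 = 6.97.
Midpoints: P̄ = 33.52, Q̄ = 928.0.
ε = (ΔQ/ΔP)(P̄/Q̄) = (-432/6.97)(33.52/928.0).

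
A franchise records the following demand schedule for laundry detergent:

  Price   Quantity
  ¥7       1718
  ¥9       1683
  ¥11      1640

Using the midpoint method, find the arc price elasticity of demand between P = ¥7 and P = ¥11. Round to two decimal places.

-0.10

At P = 7, Q = 1718; at P = 11, Q = 1640.
ΔQ = -78, ΔP = 4. Midpoints: P̄ = 9.00, Q̄ = 1679.0.
ε = (ΔQ/ΔP)(P̄/Q̄) = (-78/4)(9.00/1679.0).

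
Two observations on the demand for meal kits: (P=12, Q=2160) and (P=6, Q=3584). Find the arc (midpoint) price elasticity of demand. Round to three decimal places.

ΔQ = 3584 − 2160 = 1424; ΔP = 6 − 12 = -6.
Midpoints: P̄ = 9.00, Q̄ = 2872.0.
ε = (ΔQ/ΔP)(P̄/Q̄) = (1424/-6)(9.00/2872.0).

-0.744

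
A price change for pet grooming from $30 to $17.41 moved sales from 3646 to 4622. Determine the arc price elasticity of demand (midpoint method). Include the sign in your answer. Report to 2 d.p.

ΔQ = 4622 − 3646 = 976; ΔP = 17.41 − 30 = -12.59.
Midpoints: P̄ = 23.70, Q̄ = 4134.0.
ε = (ΔQ/ΔP)(P̄/Q̄) = (976/-12.59)(23.70/4134.0).

-0.44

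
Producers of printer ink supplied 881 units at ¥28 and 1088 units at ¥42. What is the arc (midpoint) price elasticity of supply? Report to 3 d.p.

ΔQ = 1088 − 881 = 207; ΔP = 42 − 28 = 14.
Midpoints: P̄ = 35.00, Q̄ = 984.5.
ε_s = (ΔQ/ΔP)(P̄/Q̄) = (207/14)(35.00/984.5).

0.526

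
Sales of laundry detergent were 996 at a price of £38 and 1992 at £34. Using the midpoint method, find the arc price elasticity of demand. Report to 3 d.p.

-6.000

ΔQ = 1992 − 996 = 996; ΔP = 34 − 38 = -4.
Midpoints: P̄ = 36.00, Q̄ = 1494.0.
ε = (ΔQ/ΔP)(P̄/Q̄) = (996/-4)(36.00/1494.0).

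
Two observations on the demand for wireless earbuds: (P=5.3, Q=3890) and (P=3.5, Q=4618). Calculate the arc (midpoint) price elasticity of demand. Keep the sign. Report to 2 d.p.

-0.42

ΔQ = 4618 − 3890 = 728; ΔP = 3.5 − 5.3 = -1.8.
Midpoints: P̄ = 4.40, Q̄ = 4254.0.
ε = (ΔQ/ΔP)(P̄/Q̄) = (728/-1.8)(4.40/4254.0).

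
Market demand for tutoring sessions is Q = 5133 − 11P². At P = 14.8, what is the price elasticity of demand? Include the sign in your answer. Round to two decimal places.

At P = 14.8, Q = 2723.560.
dQ/dP = −22P = -325.600.
ε = (dQ/dP)(P/Q) = (-325.600)(14.8/2723.560).

-1.77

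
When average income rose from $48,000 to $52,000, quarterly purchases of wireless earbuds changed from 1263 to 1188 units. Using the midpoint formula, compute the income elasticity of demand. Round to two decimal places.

ΔQ = -75, ΔI = 4000. Midpoints: Ī = 50,000, Q̄ = 1225.5.
ε_I = (ΔQ/ΔI)(Ī/Q̄) = (-75/4000)(50000/1225.5).

-0.76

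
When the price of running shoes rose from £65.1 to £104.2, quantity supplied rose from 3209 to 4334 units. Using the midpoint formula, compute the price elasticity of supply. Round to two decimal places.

0.65

ΔQ = 4334 − 3209 = 1125; ΔP = 104.2 − 65.1 = 39.1.
Midpoints: P̄ = 84.65, Q̄ = 3771.5.
ε_s = (ΔQ/ΔP)(P̄/Q̄) = (1125/39.1)(84.65/3771.5).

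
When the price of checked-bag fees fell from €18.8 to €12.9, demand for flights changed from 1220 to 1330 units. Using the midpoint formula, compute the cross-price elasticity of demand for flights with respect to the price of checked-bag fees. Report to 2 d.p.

ΔQ_x = 1330 − 1220 = 110; ΔP_y = 12.9 − 18.8 = -5.9.
Midpoints: P̄_y = 15.85, Q̄_x = 1275.0.
ε_xy = (ΔQ_x/ΔP_y)(P̄_y/Q̄_x) = (110/-5.9)(15.85/1275.0).

-0.23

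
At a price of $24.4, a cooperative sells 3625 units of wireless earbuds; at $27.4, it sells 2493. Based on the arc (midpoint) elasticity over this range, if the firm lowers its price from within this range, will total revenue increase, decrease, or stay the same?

Arc ε = (-1132/3)(25.90/3059.0) ≈ -3.195.
|ε| = 3.19 > 1, so demand is elastic. A price cut therefore raises total revenue.

increase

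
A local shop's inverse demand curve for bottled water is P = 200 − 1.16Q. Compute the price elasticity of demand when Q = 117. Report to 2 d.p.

-0.47

At Q = 117, P = 200 − 1.16(117) = 64.28.
dP/dQ = −1.16, so dQ/dP = 1/(−1.16) = -0.862.
ε = (dQ/dP)(P/Q) = (-0.862)(64.28/117).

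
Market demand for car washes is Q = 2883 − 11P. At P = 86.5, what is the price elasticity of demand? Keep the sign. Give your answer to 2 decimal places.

-0.49

At P = 86.5, Q = 1931.500.
dQ/dP = −11.
ε = (dQ/dP)(P/Q) = (-11)(86.5/1931.500).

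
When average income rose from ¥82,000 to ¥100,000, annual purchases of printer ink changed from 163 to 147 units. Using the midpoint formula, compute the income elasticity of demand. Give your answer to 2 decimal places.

-0.52

ΔQ = -16, ΔI = 18000. Midpoints: Ī = 91,000, Q̄ = 155.0.
ε_I = (ΔQ/ΔI)(Ī/Q̄) = (-16/18000)(91000/155.0).
ε_I < 0, so the good is inferior.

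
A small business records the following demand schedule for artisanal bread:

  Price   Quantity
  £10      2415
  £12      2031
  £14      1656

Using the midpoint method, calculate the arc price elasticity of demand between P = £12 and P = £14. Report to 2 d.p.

-1.32

At P = 12, Q = 2031; at P = 14, Q = 1656.
ΔQ = -375, ΔP = 2. Midpoints: P̄ = 13.00, Q̄ = 1843.5.
ε = (ΔQ/ΔP)(P̄/Q̄) = (-375/2)(13.00/1843.5).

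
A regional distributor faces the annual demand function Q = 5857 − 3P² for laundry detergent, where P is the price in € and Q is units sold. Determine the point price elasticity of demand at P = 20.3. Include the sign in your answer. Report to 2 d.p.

At P = 20.3, Q = 4620.730.
dQ/dP = −6P = -121.800.
ε = (dQ/dP)(P/Q) = (-121.800)(20.3/4620.730).

-0.54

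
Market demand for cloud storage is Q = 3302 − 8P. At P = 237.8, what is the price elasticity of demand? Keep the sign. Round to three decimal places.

-1.359

At P = 237.8, Q = 1399.600.
dQ/dP = −8.
ε = (dQ/dP)(P/Q) = (-8)(237.8/1399.600).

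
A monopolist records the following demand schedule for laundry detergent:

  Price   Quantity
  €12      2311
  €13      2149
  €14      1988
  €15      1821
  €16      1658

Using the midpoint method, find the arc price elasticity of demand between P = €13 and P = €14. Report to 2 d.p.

At P = 13, Q = 2149; at P = 14, Q = 1988.
ΔQ = -161, ΔP = 1. Midpoints: P̄ = 13.50, Q̄ = 2068.5.
ε = (ΔQ/ΔP)(P̄/Q̄) = (-161/1)(13.50/2068.5).

-1.05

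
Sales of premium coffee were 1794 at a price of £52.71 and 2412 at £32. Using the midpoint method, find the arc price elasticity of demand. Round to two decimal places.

-0.60

ΔQ = 2412 − 1794 = 618; ΔP = 32 − 52.71 = -20.71.
Midpoints: P̄ = 42.36, Q̄ = 2103.0.
ε = (ΔQ/ΔP)(P̄/Q̄) = (618/-20.71)(42.36/2103.0).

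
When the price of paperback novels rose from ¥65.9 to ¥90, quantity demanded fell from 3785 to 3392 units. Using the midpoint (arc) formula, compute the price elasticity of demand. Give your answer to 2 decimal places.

-0.35

ΔQ = 3392 − 3785 = -393; ΔP = 90 − 65.9 = 24.1.
Midpoints: P̄ = 77.95, Q̄ = 3588.5.
ε = (ΔQ/ΔP)(P̄/Q̄) = (-393/24.1)(77.95/3588.5).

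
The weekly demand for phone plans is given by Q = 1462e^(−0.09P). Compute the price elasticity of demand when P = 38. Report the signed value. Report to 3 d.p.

At P = 38, Q = 47.826.
dQ/dP = −0.09·1462e^(−0.09P) = −0.09Q = -4.304.
ε = (dQ/dP)(P/Q) = (-4.304)(38/47.826).

-3.420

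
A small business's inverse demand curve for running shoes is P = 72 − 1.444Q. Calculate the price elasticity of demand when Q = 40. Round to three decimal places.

-0.247

At Q = 40, P = 72 − 1.444(40) = 14.24.
dP/dQ = −1.444, so dQ/dP = 1/(−1.444) = -0.693.
ε = (dQ/dP)(P/Q) = (-0.693)(14.24/40).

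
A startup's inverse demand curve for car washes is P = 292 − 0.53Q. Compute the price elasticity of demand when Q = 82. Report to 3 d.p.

At Q = 82, P = 292 − 0.53(82) = 248.54.
dP/dQ = −0.53, so dQ/dP = 1/(−0.53) = -1.887.
ε = (dQ/dP)(P/Q) = (-1.887)(248.54/82).

-5.719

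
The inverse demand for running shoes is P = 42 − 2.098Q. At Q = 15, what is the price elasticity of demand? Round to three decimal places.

-0.335

At Q = 15, P = 42 − 2.098(15) = 10.53.
dP/dQ = −2.098, so dQ/dP = 1/(−2.098) = -0.477.
ε = (dQ/dP)(P/Q) = (-0.477)(10.53/15).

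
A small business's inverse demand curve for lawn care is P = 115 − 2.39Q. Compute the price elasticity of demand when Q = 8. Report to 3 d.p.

At Q = 8, P = 115 − 2.39(8) = 95.88.
dP/dQ = −2.39, so dQ/dP = 1/(−2.39) = -0.418.
ε = (dQ/dP)(P/Q) = (-0.418)(95.88/8).

-5.015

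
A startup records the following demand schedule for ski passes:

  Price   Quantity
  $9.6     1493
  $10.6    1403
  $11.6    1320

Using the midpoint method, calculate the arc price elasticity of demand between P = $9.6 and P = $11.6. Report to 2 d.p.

-0.65

At P = 9.6, Q = 1493; at P = 11.6, Q = 1320.
ΔQ = -173, ΔP = 2.0. Midpoints: P̄ = 10.60, Q̄ = 1406.5.
ε = (ΔQ/ΔP)(P̄/Q̄) = (-173/2.0)(10.60/1406.5).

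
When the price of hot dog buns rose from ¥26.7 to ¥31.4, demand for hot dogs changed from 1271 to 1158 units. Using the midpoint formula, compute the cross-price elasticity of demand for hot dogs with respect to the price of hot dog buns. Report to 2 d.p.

ΔQ_x = 1158 − 1271 = -113; ΔP_y = 31.4 − 26.7 = 4.7.
Midpoints: P̄_y = 29.05, Q̄_x = 1214.5.
ε_xy = (ΔQ_x/ΔP_y)(P̄_y/Q̄_x) = (-113/4.7)(29.05/1214.5).

-0.58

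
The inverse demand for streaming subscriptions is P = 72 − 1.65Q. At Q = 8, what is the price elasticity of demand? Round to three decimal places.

At Q = 8, P = 72 − 1.65(8) = 58.80.
dP/dQ = −1.65, so dQ/dP = 1/(−1.65) = -0.606.
ε = (dQ/dP)(P/Q) = (-0.606)(58.80/8).

-4.455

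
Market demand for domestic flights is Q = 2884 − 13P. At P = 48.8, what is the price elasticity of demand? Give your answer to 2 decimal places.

-0.28

At P = 48.8, Q = 2249.600.
dQ/dP = −13.
ε = (dQ/dP)(P/Q) = (-13)(48.8/2249.600).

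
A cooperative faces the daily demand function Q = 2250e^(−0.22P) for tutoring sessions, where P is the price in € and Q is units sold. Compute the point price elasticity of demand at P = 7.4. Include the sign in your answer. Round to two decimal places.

At P = 7.4, Q = 441.724.
dQ/dP = −0.22·2250e^(−0.22P) = −0.22Q = -97.179.
ε = (dQ/dP)(P/Q) = (-97.179)(7.4/441.724).
|ε| > 1, so demand is elastic at this price.

-1.63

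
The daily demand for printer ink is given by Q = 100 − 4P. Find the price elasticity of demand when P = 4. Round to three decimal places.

-0.190

At P = 4, Q = 84.
dQ/dP = −4.
ε = (dQ/dP)(P/Q) = (-4)(4/84).
|ε| < 1, so demand is inelastic at this price.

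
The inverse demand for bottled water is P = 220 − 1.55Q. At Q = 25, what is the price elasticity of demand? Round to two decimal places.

-4.68

At Q = 25, P = 220 − 1.55(25) = 181.25.
dP/dQ = −1.55, so dQ/dP = 1/(−1.55) = -0.645.
ε = (dQ/dP)(P/Q) = (-0.645)(181.25/25).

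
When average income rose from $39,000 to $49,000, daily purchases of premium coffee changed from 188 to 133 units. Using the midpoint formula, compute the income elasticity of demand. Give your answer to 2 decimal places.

-1.51

ΔQ = -55, ΔI = 10000. Midpoints: Ī = 44,000, Q̄ = 160.5.
ε_I = (ΔQ/ΔI)(Ī/Q̄) = (-55/10000)(44000/160.5).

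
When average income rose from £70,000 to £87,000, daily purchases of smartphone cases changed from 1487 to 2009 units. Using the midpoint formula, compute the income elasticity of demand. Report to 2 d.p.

ΔQ = 522, ΔI = 17000. Midpoints: Ī = 78,500, Q̄ = 1748.0.
ε_I = (ΔQ/ΔI)(Ī/Q̄) = (522/17000)(78500/1748.0).
ε_I > 0, so the good is normal.

1.38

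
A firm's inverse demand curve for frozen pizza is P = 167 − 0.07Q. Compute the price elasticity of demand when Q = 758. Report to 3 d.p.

At Q = 758, P = 167 − 0.07(758) = 113.94.
dP/dQ = −0.07, so dQ/dP = 1/(−0.07) = -14.286.
ε = (dQ/dP)(P/Q) = (-14.286)(113.94/758).

-2.147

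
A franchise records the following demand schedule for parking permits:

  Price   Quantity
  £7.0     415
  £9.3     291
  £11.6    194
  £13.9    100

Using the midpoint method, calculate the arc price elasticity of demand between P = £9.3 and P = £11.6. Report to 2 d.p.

At P = 9.3, Q = 291; at P = 11.6, Q = 194.
ΔQ = -97, ΔP = 2.3. Midpoints: P̄ = 10.45, Q̄ = 242.5.
ε = (ΔQ/ΔP)(P̄/Q̄) = (-97/2.3)(10.45/242.5).

-1.82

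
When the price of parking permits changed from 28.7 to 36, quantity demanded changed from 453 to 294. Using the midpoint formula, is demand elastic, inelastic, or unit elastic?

Arc ε ≈ -1.887.
|ε| = 1.89 > 1.

elastic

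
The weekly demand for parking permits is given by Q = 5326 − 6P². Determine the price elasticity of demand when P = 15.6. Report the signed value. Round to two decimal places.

-0.76

At P = 15.6, Q = 3865.840.
dQ/dP = −12P = -187.200.
ε = (dQ/dP)(P/Q) = (-187.200)(15.6/3865.840).
|ε| < 1, so demand is inelastic at this price.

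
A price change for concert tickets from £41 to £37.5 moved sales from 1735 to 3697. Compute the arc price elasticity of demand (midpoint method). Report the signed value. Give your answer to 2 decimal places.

-8.10

ΔQ = 3697 − 1735 = 1962; ΔP = 37.5 − 41 = -3.5.
Midpoints: P̄ = 39.25, Q̄ = 2716.0.
ε = (ΔQ/ΔP)(P̄/Q̄) = (1962/-3.5)(39.25/2716.0).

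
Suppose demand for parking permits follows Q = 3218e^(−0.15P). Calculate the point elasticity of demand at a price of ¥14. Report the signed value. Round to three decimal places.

-2.100

At P = 14, Q = 394.065.
dQ/dP = −0.15·3218e^(−0.15P) = −0.15Q = -59.110.
ε = (dQ/dP)(P/Q) = (-59.110)(14/394.065).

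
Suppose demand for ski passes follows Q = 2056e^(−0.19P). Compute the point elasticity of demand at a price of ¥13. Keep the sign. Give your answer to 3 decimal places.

-2.470

At P = 13, Q = 173.906.
dQ/dP = −0.19·2056e^(−0.19P) = −0.19Q = -33.042.
ε = (dQ/dP)(P/Q) = (-33.042)(13/173.906).
|ε| > 1, so demand is elastic at this price.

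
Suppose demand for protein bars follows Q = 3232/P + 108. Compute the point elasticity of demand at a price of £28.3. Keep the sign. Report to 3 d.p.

-0.514

At P = 28.3, Q = 222.205.
dQ/dP = −3232/P² = -4.036.
ε = (dQ/dP)(P/Q) = (-4.036)(28.3/222.205).
|ε| < 1, so demand is inelastic at this price.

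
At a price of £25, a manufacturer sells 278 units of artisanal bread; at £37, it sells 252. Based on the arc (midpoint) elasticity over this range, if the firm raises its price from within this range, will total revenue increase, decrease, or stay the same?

increase

Arc ε = (-26/12)(31.00/265.0) ≈ -0.253.
|ε| = 0.25 < 1, so demand is inelastic. A price rise therefore raises total revenue.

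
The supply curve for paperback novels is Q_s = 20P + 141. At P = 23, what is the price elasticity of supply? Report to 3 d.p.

At P = 23, Q_s = 601.
dQ_s/dP = 20.
ε_s = (dQ_s/dP)(P/Q_s) = (20)(23/601).

0.765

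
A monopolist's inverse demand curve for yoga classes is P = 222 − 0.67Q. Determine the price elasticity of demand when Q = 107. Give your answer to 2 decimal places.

At Q = 107, P = 222 − 0.67(107) = 150.31.
dP/dQ = −0.67, so dQ/dP = 1/(−0.67) = -1.493.
ε = (dQ/dP)(P/Q) = (-1.493)(150.31/107).

-2.10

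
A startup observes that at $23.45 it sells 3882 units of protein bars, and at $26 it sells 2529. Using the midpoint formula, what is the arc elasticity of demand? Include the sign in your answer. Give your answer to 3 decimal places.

ΔQ = 2529 − 3882 = -1353; ΔP = 26 − 23.45 = 2.55.
Midpoints: P̄ = 24.73, Q̄ = 3205.5.
ε = (ΔQ/ΔP)(P̄/Q̄) = (-1353/2.55)(24.73/3205.5).

-4.093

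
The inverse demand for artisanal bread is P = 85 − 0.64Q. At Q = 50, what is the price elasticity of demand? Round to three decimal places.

At Q = 50, P = 85 − 0.64(50) = 53.00.
dP/dQ = −0.64, so dQ/dP = 1/(−0.64) = -1.562.
ε = (dQ/dP)(P/Q) = (-1.562)(53.00/50).

-1.656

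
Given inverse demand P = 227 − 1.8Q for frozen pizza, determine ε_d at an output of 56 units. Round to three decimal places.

At Q = 56, P = 227 − 1.8(56) = 126.20.
dP/dQ = −1.8, so dQ/dP = 1/(−1.8) = -0.556.
ε = (dQ/dP)(P/Q) = (-0.556)(126.20/56).

-1.252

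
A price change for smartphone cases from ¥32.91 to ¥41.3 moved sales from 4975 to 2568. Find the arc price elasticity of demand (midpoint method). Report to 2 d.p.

-2.82

ΔQ = 2568 − 4975 = -2407; ΔP = 41.3 − 32.91 = 8.39.
Midpoints: P̄ = 37.10, Q̄ = 3771.5.
ε = (ΔQ/ΔP)(P̄/Q̄) = (-2407/8.39)(37.10/3771.5).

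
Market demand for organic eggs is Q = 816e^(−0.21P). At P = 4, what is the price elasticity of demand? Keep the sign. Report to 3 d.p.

At P = 4, Q = 352.276.
dQ/dP = −0.21·816e^(−0.21P) = −0.21Q = -73.978.
ε = (dQ/dP)(P/Q) = (-73.978)(4/352.276).
|ε| < 1, so demand is inelastic at this price.

-0.840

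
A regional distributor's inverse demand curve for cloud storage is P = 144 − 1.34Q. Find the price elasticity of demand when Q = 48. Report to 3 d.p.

At Q = 48, P = 144 − 1.34(48) = 79.68.
dP/dQ = −1.34, so dQ/dP = 1/(−1.34) = -0.746.
ε = (dQ/dP)(P/Q) = (-0.746)(79.68/48).

-1.239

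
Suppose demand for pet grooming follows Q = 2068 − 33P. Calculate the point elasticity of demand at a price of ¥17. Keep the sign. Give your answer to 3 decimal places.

At P = 17, Q = 1507.
dQ/dP = −33.
ε = (dQ/dP)(P/Q) = (-33)(17/1507).
|ε| < 1, so demand is inelastic at this price.

-0.372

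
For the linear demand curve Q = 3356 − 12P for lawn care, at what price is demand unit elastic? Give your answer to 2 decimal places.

139.83

For linear demand Q = a − bP, ε = −bP/(a − bP). |ε| = 1 when bP = a − bP, i.e. P = a/(2b).
P = 3356/(2·12) = 3356/24 = 139.8333.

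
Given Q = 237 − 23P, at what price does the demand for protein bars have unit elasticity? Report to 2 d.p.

5.15

For linear demand Q = a − bP, ε = −bP/(a − bP). |ε| = 1 when bP = a − bP, i.e. P = a/(2b).
P = 237/(2·23) = 237/46 = 5.1522.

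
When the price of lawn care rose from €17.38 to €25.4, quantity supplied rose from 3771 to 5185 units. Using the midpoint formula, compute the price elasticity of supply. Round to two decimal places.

ΔQ = 5185 − 3771 = 1414; ΔP = 25.4 − 17.38 = 8.02.
Midpoints: P̄ = 21.39, Q̄ = 4478.0.
ε_s = (ΔQ/ΔP)(P̄/Q̄) = (1414/8.02)(21.39/4478.0).

0.84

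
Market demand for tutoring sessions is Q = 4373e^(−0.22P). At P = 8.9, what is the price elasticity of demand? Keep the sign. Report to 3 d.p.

-1.958

At P = 8.9, Q = 617.207.
dQ/dP = −0.22·4373e^(−0.22P) = −0.22Q = -135.786.
ε = (dQ/dP)(P/Q) = (-135.786)(8.9/617.207).
|ε| > 1, so demand is elastic at this price.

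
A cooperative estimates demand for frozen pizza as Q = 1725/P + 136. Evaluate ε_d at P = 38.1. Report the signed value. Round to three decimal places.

At P = 38.1, Q = 181.276.
dQ/dP = −1725/P² = -1.188.
ε = (dQ/dP)(P/Q) = (-1.188)(38.1/181.276).
|ε| < 1, so demand is inelastic at this price.

-0.250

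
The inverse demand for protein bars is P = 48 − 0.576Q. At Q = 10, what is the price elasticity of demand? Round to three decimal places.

-7.333

At Q = 10, P = 48 − 0.576(10) = 42.24.
dP/dQ = −0.576, so dQ/dP = 1/(−0.576) = -1.736.
ε = (dQ/dP)(P/Q) = (-1.736)(42.24/10).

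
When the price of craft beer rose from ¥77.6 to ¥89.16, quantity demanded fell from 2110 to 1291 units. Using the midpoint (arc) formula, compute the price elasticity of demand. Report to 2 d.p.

-3.47

ΔQ = 1291 − 2110 = -819; ΔP = 89.16 − 77.6 = 11.56.
Midpoints: P̄ = 83.38, Q̄ = 1700.5.
ε = (ΔQ/ΔP)(P̄/Q̄) = (-819/11.56)(83.38/1700.5).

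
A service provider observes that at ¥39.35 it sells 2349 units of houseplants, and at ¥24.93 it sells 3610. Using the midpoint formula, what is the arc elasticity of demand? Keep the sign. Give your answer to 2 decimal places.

-0.94

ΔQ = 3610 − 2349 = 1261; ΔP = 24.93 − 39.35 = -14.42.
Midpoints: P̄ = 32.14, Q̄ = 2979.5.
ε = (ΔQ/ΔP)(P̄/Q̄) = (1261/-14.42)(32.14/2979.5).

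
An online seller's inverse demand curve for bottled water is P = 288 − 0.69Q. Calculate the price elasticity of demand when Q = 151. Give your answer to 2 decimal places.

At Q = 151, P = 288 − 0.69(151) = 183.81.
dP/dQ = −0.69, so dQ/dP = 1/(−0.69) = -1.449.
ε = (dQ/dP)(P/Q) = (-1.449)(183.81/151).

-1.76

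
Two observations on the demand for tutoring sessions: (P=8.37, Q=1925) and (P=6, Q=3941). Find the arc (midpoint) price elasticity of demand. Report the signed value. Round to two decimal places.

-2.08

ΔQ = 3941 − 1925 = 2016; ΔP = 6 − 8.37 = -2.37.
Midpoints: P̄ = 7.18, Q̄ = 2933.0.
ε = (ΔQ/ΔP)(P̄/Q̄) = (2016/-2.37)(7.18/2933.0).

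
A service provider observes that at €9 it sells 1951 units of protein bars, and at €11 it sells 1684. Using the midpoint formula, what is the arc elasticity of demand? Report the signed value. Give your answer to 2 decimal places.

ΔQ = 1684 − 1951 = -267; ΔP = 11 − 9 = 2.
Midpoints: P̄ = 10.00, Q̄ = 1817.5.
ε = (ΔQ/ΔP)(P̄/Q̄) = (-267/2)(10.00/1817.5).

-0.73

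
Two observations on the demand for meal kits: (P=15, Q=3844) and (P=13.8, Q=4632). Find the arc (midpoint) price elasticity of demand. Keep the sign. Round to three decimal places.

-2.231

ΔQ = 4632 − 3844 = 788; ΔP = 13.8 − 15 = -1.2.
Midpoints: P̄ = 14.40, Q̄ = 4238.0.
ε = (ΔQ/ΔP)(P̄/Q̄) = (788/-1.2)(14.40/4238.0).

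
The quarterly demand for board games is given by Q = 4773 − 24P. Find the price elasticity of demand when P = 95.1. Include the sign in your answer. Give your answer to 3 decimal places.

At P = 95.1, Q = 2490.600.
dQ/dP = −24.
ε = (dQ/dP)(P/Q) = (-24)(95.1/2490.600).
|ε| < 1, so demand is inelastic at this price.

-0.916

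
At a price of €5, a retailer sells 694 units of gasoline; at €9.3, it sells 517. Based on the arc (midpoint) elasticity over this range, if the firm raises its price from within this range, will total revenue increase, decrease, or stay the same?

Arc ε = (-177/4.3)(7.15/605.5) ≈ -0.486.
|ε| = 0.49 < 1, so demand is inelastic. A price rise therefore raises total revenue.

increase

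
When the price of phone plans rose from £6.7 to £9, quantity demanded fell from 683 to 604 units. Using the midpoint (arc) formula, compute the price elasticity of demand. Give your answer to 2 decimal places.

-0.42

ΔQ = 604 − 683 = -79; ΔP = 9 − 6.7 = 2.3.
Midpoints: P̄ = 7.85, Q̄ = 643.5.
ε = (ΔQ/ΔP)(P̄/Q̄) = (-79/2.3)(7.85/643.5).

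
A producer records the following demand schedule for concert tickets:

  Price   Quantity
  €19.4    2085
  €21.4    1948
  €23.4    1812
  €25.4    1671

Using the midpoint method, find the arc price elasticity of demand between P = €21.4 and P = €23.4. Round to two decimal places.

At P = 21.4, Q = 1948; at P = 23.4, Q = 1812.
ΔQ = -136, ΔP = 2.0. Midpoints: P̄ = 22.40, Q̄ = 1880.0.
ε = (ΔQ/ΔP)(P̄/Q̄) = (-136/2.0)(22.40/1880.0).

-0.81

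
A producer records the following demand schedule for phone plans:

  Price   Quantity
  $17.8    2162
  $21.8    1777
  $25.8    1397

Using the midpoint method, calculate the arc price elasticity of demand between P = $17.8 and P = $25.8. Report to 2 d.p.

At P = 17.8, Q = 2162; at P = 25.8, Q = 1397.
ΔQ = -765, ΔP = 8.0. Midpoints: P̄ = 21.80, Q̄ = 1779.5.
ε = (ΔQ/ΔP)(P̄/Q̄) = (-765/8.0)(21.80/1779.5).

-1.17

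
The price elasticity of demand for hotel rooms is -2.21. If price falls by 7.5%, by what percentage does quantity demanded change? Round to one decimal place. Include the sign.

%ΔQ ≈ ε × %ΔP = (-2.21)(-7.5%) = 16.57%.

16.6%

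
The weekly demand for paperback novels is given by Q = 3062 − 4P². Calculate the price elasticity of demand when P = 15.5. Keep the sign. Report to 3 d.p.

At P = 15.5, Q = 2101.
dQ/dP = −8P = -124.
ε = (dQ/dP)(P/Q) = (-124)(15.5/2101).
|ε| < 1, so demand is inelastic at this price.

-0.915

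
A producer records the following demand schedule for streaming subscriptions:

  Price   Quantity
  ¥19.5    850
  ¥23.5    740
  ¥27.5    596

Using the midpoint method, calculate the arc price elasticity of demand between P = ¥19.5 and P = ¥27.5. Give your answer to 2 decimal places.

At P = 19.5, Q = 850; at P = 27.5, Q = 596.
ΔQ = -254, ΔP = 8.0. Midpoints: P̄ = 23.50, Q̄ = 723.0.
ε = (ΔQ/ΔP)(P̄/Q̄) = (-254/8.0)(23.50/723.0).

-1.03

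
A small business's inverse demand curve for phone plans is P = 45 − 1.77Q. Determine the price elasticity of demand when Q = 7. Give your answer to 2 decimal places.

-2.63

At Q = 7, P = 45 − 1.77(7) = 32.61.
dP/dQ = −1.77, so dQ/dP = 1/(−1.77) = -0.565.
ε = (dQ/dP)(P/Q) = (-0.565)(32.61/7).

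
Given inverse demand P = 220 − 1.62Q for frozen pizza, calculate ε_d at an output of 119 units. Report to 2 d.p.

-0.14

At Q = 119, P = 220 − 1.62(119) = 27.22.
dP/dQ = −1.62, so dQ/dP = 1/(−1.62) = -0.617.
ε = (dQ/dP)(P/Q) = (-0.617)(27.22/119).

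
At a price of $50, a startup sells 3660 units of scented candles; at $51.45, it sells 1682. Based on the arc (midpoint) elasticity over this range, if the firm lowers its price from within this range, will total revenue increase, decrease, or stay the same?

Arc ε = (-1978/1.45)(50.73/2671.0) ≈ -25.906.
|ε| = 25.91 > 1, so demand is elastic. A price cut therefore raises total revenue.

increase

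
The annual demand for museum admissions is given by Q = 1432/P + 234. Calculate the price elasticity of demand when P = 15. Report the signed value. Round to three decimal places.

At P = 15, Q = 329.467.
dQ/dP = −1432/P² = -6.364.
ε = (dQ/dP)(P/Q) = (-6.364)(15/329.467).
|ε| < 1, so demand is inelastic at this price.

-0.290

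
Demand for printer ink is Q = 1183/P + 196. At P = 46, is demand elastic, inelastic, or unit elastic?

inelastic

Q = 221.717, dQ/dP = -0.559.
ε = (dQ/dP)(P/Q) ≈ -0.116.
|ε| = 0.12 < 1.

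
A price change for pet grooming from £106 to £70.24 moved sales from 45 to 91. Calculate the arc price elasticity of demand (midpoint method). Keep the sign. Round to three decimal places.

-1.667

ΔQ = 91 − 45 = 46; ΔP = 70.24 − 106 = -35.76.
Midpoints: P̄ = 88.12, Q̄ = 68.0.
ε = (ΔQ/ΔP)(P̄/Q̄) = (46/-35.76)(88.12/68.0).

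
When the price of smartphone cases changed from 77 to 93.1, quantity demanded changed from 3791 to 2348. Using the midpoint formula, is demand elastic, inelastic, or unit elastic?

elastic

Arc ε ≈ -2.483.
|ε| = 2.48 > 1.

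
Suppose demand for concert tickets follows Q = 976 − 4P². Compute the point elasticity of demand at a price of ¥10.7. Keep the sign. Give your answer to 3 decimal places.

-1.768

At P = 10.7, Q = 518.040.
dQ/dP = −8P = -85.600.
ε = (dQ/dP)(P/Q) = (-85.600)(10.7/518.040).
|ε| > 1, so demand is elastic at this price.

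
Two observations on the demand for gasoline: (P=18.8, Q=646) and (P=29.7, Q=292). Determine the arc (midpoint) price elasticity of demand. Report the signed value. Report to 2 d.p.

-1.68

ΔQ = 292 − 646 = -354; ΔP = 29.7 − 18.8 = 10.9.
Midpoints: P̄ = 24.25, Q̄ = 469.0.
ε = (ΔQ/ΔP)(P̄/Q̄) = (-354/10.9)(24.25/469.0).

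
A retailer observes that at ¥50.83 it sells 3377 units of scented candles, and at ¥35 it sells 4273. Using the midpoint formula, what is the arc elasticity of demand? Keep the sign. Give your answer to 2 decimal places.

ΔQ = 4273 − 3377 = 896; ΔP = 35 − 50.83 = -15.83.
Midpoints: P̄ = 42.91, Q̄ = 3825.0.
ε = (ΔQ/ΔP)(P̄/Q̄) = (896/-15.83)(42.91/3825.0).

-0.64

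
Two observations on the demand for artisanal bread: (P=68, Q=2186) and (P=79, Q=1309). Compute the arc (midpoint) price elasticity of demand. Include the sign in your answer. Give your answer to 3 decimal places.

ΔQ = 1309 − 2186 = -877; ΔP = 79 − 68 = 11.
Midpoints: P̄ = 73.50, Q̄ = 1747.5.
ε = (ΔQ/ΔP)(P̄/Q̄) = (-877/11)(73.50/1747.5).

-3.353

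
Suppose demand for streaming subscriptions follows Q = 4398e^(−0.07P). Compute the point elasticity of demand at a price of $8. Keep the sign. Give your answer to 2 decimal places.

-0.56

At P = 8, Q = 2512.177.
dQ/dP = −0.07·4398e^(−0.07P) = −0.07Q = -175.852.
ε = (dQ/dP)(P/Q) = (-175.852)(8/2512.177).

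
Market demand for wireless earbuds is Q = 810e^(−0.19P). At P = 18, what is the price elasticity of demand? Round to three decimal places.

At P = 18, Q = 26.497.
dQ/dP = −0.19·810e^(−0.19P) = −0.19Q = -5.034.
ε = (dQ/dP)(P/Q) = (-5.034)(18/26.497).
|ε| > 1, so demand is elastic at this price.

-3.420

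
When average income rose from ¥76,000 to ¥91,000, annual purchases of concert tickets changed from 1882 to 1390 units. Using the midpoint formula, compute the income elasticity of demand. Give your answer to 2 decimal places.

-1.67

ΔQ = -492, ΔI = 15000. Midpoints: Ī = 83,500, Q̄ = 1636.0.
ε_I = (ΔQ/ΔI)(Ī/Q̄) = (-492/15000)(83500/1636.0).
ε_I < 0, so the good is inferior.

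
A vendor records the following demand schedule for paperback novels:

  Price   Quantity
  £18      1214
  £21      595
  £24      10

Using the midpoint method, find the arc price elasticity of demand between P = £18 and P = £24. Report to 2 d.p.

-6.89

At P = 18, Q = 1214; at P = 24, Q = 10.
ΔQ = -1204, ΔP = 6. Midpoints: P̄ = 21.00, Q̄ = 612.0.
ε = (ΔQ/ΔP)(P̄/Q̄) = (-1204/6)(21.00/612.0).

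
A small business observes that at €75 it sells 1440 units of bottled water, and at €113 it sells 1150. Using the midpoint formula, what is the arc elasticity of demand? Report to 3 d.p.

-0.554

ΔQ = 1150 − 1440 = -290; ΔP = 113 − 75 = 38.
Midpoints: P̄ = 94.00, Q̄ = 1295.0.
ε = (ΔQ/ΔP)(P̄/Q̄) = (-290/38)(94.00/1295.0).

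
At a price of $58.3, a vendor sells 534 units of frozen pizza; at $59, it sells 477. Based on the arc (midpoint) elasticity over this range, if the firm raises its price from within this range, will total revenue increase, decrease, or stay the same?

Arc ε = (-57/0.7)(58.65/505.5) ≈ -9.448.
|ε| = 9.45 > 1, so demand is elastic. A price rise therefore reduces total revenue.

decrease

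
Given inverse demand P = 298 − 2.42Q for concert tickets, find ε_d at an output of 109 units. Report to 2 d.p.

-0.13

At Q = 109, P = 298 − 2.42(109) = 34.22.
dP/dQ = −2.42, so dQ/dP = 1/(−2.42) = -0.413.
ε = (dQ/dP)(P/Q) = (-0.413)(34.22/109).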